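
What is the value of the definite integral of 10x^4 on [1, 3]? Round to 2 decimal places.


Find the antiderivative of 10x^4:
F(x) = 10/5 * x^5
Apply the Fundamental Theorem of Calculus:
F(3) - F(1)
= 10/5 * 3^5 - 10/5 * 1^5
= 10/5 * (243 - 1)
= 10/5 * 242
= 484 = 484.00

484.00


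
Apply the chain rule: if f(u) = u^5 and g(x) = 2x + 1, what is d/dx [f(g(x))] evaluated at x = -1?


Using the chain rule: (f(g(x)))' = f'(g(x)) * g'(x)
First, find g(-1):
g(-1) = 2 * (-1) + 1 = -1
Next, f'(u) = 5u^4
And g'(x) = 2
So f'(g(-1)) * g'(-1)
= 5 * (-1)^4 * 2
= 5 * 1 * 2
= 10

10


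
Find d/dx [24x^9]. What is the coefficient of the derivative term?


We apply the power rule: d/dx [ax^n] = a*n * x^(n-1)
d/dx [24x^9]
= 24 * 9 * x^(9-1)
= 216x^8
The coefficient is 216

216


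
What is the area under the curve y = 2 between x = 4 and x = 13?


The area under a constant function y = 2 is a rectangle.
Width = 13 - 4 = 9
Height = 2
Area = width * height
= 9 * 2
= 18

18


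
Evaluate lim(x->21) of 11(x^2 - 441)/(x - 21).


Direct substitution gives 0/0, so we factor the numerator.
Factor: 11(x^2 - 441) = 11 * (x - 21)(x + 21)
Cancel the common factor (x - 21):
11(x^2 - 441)/(x - 21) = 11 * (x + 21)
Now substitute x = 21:
= 11 * (21 + 21) = 462

462


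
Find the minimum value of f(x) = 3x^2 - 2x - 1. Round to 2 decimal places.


For a quadratic f(x) = ax^2 + bx + c with a > 0, the minimum is at the vertex.
Vertex x-coordinate: x = -b/(2a)
x = -(-2) / (2 * 3)
x = 2/6 = 1/3
Substitute back to find the minimum value:
f(1/3) = 3 * (1/3)^2 - 2 * (1/3) - 1
= 1/3 - 2/3 - 1
= -4/3 ≈ -1.33

-1.33


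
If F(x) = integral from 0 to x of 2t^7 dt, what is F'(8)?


By the Fundamental Theorem of Calculus (Part 1):
If F(x) = integral from 0 to x of f(t) dt, then F'(x) = f(x)
Here f(t) = 2t^7
So F'(x) = 2x^7
Evaluate at x = 8:
F'(8) = 2 * 8^7
= 2 * 2097152
= 4194304

4194304


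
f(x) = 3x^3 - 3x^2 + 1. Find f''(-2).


First derivative:
f'(x) = 9x^2 - 6x
Second derivative:
f''(x) = 18x - 6
Substitute x = -2:
f''(-2) = 18 * (-2) - 6
= -36 - 6
= -42

-42


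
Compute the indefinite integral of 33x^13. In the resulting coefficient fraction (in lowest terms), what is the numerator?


Apply the power rule for integration:
integral of ax^n dx = a/(n+1) * x^(n+1) + C
integral of 33x^13 dx
= 33/14 * x^14 + C
The coefficient in lowest terms is 33/14, and its numerator is 33

33


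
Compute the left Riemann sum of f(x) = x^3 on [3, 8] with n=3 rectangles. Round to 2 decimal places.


Left Riemann sum uses left endpoints of each subinterval.
Interval: [3, 8], n = 3
dx = (8 - 3) / 3 = 5/3
Left endpoints: [3, 14/3, 19/3]
f values: [27, 2744/27, 6859/27]
Sum = dx * (sum of f values)
= 5/3 * 1148/3
= 5740/9 ≈ 637.78

637.78


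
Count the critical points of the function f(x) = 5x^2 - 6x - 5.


Find where f'(x) = 0:
f'(x) = 10x - 6
Set f'(x) = 0:
10x - 6 = 0
x = 6 / 10 = 3/5
This is a linear equation in x, so there is exactly one solution.
Number of critical points: 1

1


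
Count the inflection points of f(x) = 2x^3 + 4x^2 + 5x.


Inflection points occur where f''(x) = 0 and concavity changes.
f(x) = 2x^3 + 4x^2 + 5x
f'(x) = 6x^2 + 8x + 5
f''(x) = 12x + 8
Set f''(x) = 0:
12x + 8 = 0
x = -8 / 12 = -2/3
Since f''(x) is linear (degree 1), it changes sign at this point.
Therefore there is exactly 1 inflection point.

1


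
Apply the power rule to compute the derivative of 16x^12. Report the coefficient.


We apply the power rule: d/dx [ax^n] = a*n * x^(n-1)
d/dx [16x^12]
= 16 * 12 * x^(12-1)
= 192x^11
The coefficient is 192

192


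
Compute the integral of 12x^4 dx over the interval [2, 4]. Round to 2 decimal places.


Find the antiderivative of 12x^4:
F(x) = 12/5 * x^5
Apply the Fundamental Theorem of Calculus:
F(4) - F(2)
= 12/5 * 4^5 - 12/5 * 2^5
= 12/5 * (1024 - 32)
= 12/5 * 992
= 11904/5 = 2380.80

2380.80


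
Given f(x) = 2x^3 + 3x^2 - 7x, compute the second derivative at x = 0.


First derivative:
f'(x) = 6x^2 + 6x - 7
Second derivative:
f''(x) = 12x + 6
Substitute x = 0:
f''(0) = 12 * 0 + 6
= 0 + 6
= 6

6


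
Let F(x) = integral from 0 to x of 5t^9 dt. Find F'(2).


By the Fundamental Theorem of Calculus (Part 1):
If F(x) = integral from 0 to x of f(t) dt, then F'(x) = f(x)
Here f(t) = 5t^9
So F'(x) = 5x^9
Evaluate at x = 2:
F'(2) = 5 * 2^9
= 5 * 512
= 2560

2560


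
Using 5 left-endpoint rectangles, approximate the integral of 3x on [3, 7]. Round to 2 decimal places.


Left Riemann sum uses left endpoints of each subinterval.
Interval: [3, 7], n = 5
dx = (7 - 3) / 5 = 4/5
Left endpoints: [3, 19/5, 23/5, 27/5, 31/5]
f values: [9, 57/5, 69/5, 81/5, 93/5]
Sum = dx * (sum of f values)
= 4/5 * 69
= 276/5 = 55.20

55.20


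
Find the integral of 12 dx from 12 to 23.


The integral of a constant k over [a, b] equals k * (b - a).
integral from 12 to 23 of 12 dx
= 12 * (23 - 12)
= 12 * 11
= 132

132


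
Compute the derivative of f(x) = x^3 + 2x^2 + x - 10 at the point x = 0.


Differentiate f(x) = x^3 + 2x^2 + x - 10 term by term:
f'(x) = 3x^2 + 4x + 1
Substitute x = 0:
f'(0) = 3 * 0^2 + 4 * 0 + 1
= 0 + 0 + 1
= 1

1


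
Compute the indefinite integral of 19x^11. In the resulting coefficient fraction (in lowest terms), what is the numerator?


Apply the power rule for integration:
integral of ax^n dx = a/(n+1) * x^(n+1) + C
integral of 19x^11 dx
= 19/12 * x^12 + C
The coefficient in lowest terms is 19/12, and its numerator is 19

19


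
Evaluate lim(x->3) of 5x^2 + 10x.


Since polynomials are continuous, we use direct substitution.
lim(x->3) of 5x^2 + 10x
= 5 * 3^2 + 10 * 3 + 0
= 45 + 30 + 0
= 75

75


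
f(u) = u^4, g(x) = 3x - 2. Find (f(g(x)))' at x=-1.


Using the chain rule: (f(g(x)))' = f'(g(x)) * g'(x)
First, find g(-1):
g(-1) = 3 * (-1) - 2 = -5
Next, f'(u) = 4u^3
And g'(x) = 3
So f'(g(-1)) * g'(-1)
= 4 * (-5)^3 * 3
= 4 * (-125) * 3
= -1500

-1500


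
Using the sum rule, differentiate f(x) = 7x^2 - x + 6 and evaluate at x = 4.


Differentiate term by term using power and sum rules:
f(x) = 7x^2 - x + 6
f'(x) = 14x - 1
Substitute x = 4:
f'(4) = 14 * 4 - 1
= 56 - 1
= 55

55


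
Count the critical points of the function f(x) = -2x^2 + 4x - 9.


Find where f'(x) = 0:
f'(x) = -4x + 4
Set f'(x) = 0:
-4x + 4 = 0
x = -4 / (-4) = 1
This is a linear equation in x, so there is exactly one solution.
Number of critical points: 1

1


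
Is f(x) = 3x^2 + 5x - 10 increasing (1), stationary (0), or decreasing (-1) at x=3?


Compute f'(x) to determine behavior:
f'(x) = 6x + 5
f'(3) = 6 * 3 + 5
= 18 + 5
= 23
Since f'(3) > 0, the function is increasing (1)

1


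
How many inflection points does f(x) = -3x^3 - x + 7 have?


Inflection points occur where f''(x) = 0 and concavity changes.
f(x) = -3x^3 - x + 7
f'(x) = -9x^2 - 1
f''(x) = -18x
Set f''(x) = 0:
-18x = 0
x = 0 / (-18) = 0
Since f''(x) is linear (degree 1), it changes sign at this point.
Therefore there is exactly 1 inflection point.

1


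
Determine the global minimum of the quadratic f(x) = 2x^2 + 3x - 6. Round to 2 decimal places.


For a quadratic f(x) = ax^2 + bx + c with a > 0, the minimum is at the vertex.
Vertex x-coordinate: x = -b/(2a)
x = -(3) / (2 * 2)
x = -3/4
Substitute back to find the minimum value:
f(-3/4) = 2 * (-3/4)^2 + 3 * (-3/4) - 6
= 9/8 - 9/4 - 6
= -57/8 ≈ -7.13

-7.13


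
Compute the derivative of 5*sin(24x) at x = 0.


Apply the chain rule to differentiate 5*sin(24x):
d/dx [5*sin(24x)]
= 5 * cos(24x) * d/dx(24x)
= 5 * 24 * cos(24x)
= 120 * cos(24x)
Evaluate at x = 0:
= 120 * cos(0)
= 120 * 1
= 120

120


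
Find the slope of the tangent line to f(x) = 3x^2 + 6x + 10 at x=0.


The slope of the tangent line equals f'(x) at the point.
f(x) = 3x^2 + 6x + 10
f'(x) = 6x + 6
At x = 0:
f'(0) = 6 * 0 + 6
= 0 + 6
= 6

6


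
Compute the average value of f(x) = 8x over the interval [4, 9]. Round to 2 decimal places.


Average value = 1/(b-a) * integral from a to b of f(x) dx
First compute the integral of 8x:
F(x) = 4x^2
F(9) = 4 * 81 + 0 * 9 = 324
F(4) = 4 * 16 + 0 * 4 = 64
Integral = 324 - 64 = 260
Average = 260 / (9 - 4) = 260 / 5
= 52 = 52.00

52.00


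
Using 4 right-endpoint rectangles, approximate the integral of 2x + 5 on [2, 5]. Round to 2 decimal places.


Right Riemann sum uses right endpoints of each subinterval.
Interval: [2, 5], n = 4
dx = (5 - 2) / 4 = 3/4
Right endpoints: [11/4, 7/2, 17/4, 5]
f values: [21/2, 12, 27/2, 15]
Sum = dx * (sum of f values)
= 3/4 * 51
= 153/4 = 38.25

38.25


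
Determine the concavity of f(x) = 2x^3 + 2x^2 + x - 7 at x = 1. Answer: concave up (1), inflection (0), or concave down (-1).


Concavity is determined by the sign of f''(x).
f(x) = 2x^3 + 2x^2 + x - 7
f'(x) = 6x^2 + 4x + 1
f''(x) = 12x + 4
f''(1) = 12 * 1 + 4
= 12 + 4
= 16
Since f''(1) > 0, the function is concave up (1)

1


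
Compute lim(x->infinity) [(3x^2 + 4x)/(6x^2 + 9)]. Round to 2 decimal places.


For limits at infinity with equal-degree polynomials,
we compare leading coefficients.
Numerator leading term: 3x^2
Denominator leading term: 6x^2
Divide both by x^2:
lim = (3 + 4/x) / (6 + 9/x^2)
As x -> infinity, the 1/x and 1/x^2 terms vanish:
= 3/6 = 1/2 = 0.50

0.50


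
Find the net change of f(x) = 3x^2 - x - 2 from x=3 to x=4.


Net change = f(b) - f(a)
f(x) = 3x^2 - x - 2
Compute f(4):
f(4) = 3 * 4^2 - 1 * 4 - 2
= 48 - 4 - 2
= 42
Compute f(3):
f(3) = 3 * 3^2 - 1 * 3 - 2
= 27 - 3 - 2
= 22
Net change = 42 - 22 = 20

20


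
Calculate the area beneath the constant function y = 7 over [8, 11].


The area under a constant function y = 7 is a rectangle.
Width = 11 - 8 = 3
Height = 7
Area = width * height
= 3 * 7
= 21

21


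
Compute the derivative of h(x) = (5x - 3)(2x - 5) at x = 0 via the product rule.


Let u(x) = 5x - 3 and v(x) = 2x - 5
u'(x) = 5
v'(x) = 2
Product rule: h'(x) = u'(x)*v(x) + u(x)*v'(x)
= 5 * (2x - 5) + (5x - 3) * 2
At x = 0:
u(0) = 5 * 0 - 3 = -3
v(0) = 2 * 0 - 5 = -5
h'(0) = 5 * (-5) + (-3) * 2
= -25 - 6
= -31

-31


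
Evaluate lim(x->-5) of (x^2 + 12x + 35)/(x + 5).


Direct substitution gives 0/0, so we factor the numerator.
Factor: (x^2 + 12x + 35) = (x + 5)(x + 7)
Cancel the common factor (x + 5):
(x^2 + 12x + 35)/(x + 5) = (x + 7)
Now substitute x = -5:
= (-5) - (-7) = 2

2


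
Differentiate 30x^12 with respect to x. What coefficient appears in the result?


We apply the power rule: d/dx [ax^n] = a*n * x^(n-1)
d/dx [30x^12]
= 30 * 12 * x^(12-1)
= 360x^11
The coefficient is 360

360


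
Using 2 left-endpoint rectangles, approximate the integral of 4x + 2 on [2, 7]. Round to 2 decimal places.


Left Riemann sum uses left endpoints of each subinterval.
Interval: [2, 7], n = 2
dx = (7 - 2) / 2 = 5/2
Left endpoints: [2, 9/2]
f values: [10, 20]
Sum = dx * (sum of f values)
= 5/2 * 30
= 75 = 75.00

75.00


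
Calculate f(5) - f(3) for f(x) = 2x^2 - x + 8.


Net change = f(b) - f(a)
f(x) = 2x^2 - x + 8
Compute f(5):
f(5) = 2 * 5^2 - 1 * 5 + 8
= 50 - 5 + 8
= 53
Compute f(3):
f(3) = 2 * 3^2 - 1 * 3 + 8
= 18 - 3 + 8
= 23
Net change = 53 - 23 = 30

30


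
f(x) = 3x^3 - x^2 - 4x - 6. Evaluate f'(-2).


Differentiate f(x) = 3x^3 - x^2 - 4x - 6 term by term:
f'(x) = 9x^2 - 2x - 4
Substitute x = -2:
f'(-2) = 9 * (-2)^2 - 2 * (-2) - 4
= 36 + 4 - 4
= 36

36


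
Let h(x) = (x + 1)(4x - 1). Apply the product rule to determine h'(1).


Let u(x) = x + 1 and v(x) = 4x - 1
u'(x) = 1
v'(x) = 4
Product rule: h'(x) = u'(x)*v(x) + u(x)*v'(x)
= 1 * (4x - 1) + (x + 1) * 4
At x = 1:
u(1) = 1 * 1 + 1 = 2
v(1) = 4 * 1 - 1 = 3
h'(1) = 1 * 3 + 2 * 4
= 3 + 8
= 11

11


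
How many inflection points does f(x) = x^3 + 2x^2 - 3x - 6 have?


Inflection points occur where f''(x) = 0 and concavity changes.
f(x) = x^3 + 2x^2 - 3x - 6
f'(x) = 3x^2 + 4x - 3
f''(x) = 6x + 4
Set f''(x) = 0:
6x + 4 = 0
x = -4 / 6 = -2/3
Since f''(x) is linear (degree 1), it changes sign at this point.
Therefore there is exactly 1 inflection point.

1


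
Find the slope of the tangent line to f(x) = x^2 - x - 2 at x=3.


The slope of the tangent line equals f'(x) at the point.
f(x) = x^2 - x - 2
f'(x) = 2x - 1
At x = 3:
f'(3) = 2 * 3 - 1
= 6 - 1
= 5

5


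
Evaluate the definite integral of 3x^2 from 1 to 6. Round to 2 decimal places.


Find the antiderivative of 3x^2:
F(x) = 3/3 * x^3
Apply the Fundamental Theorem of Calculus:
F(6) - F(1)
= 3/3 * 6^3 - 3/3 * 1^3
= 3/3 * (216 - 1)
= 3/3 * 215
= 215 = 215.00

215.00


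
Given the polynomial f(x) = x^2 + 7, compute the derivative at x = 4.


Differentiate term by term using power and sum rules:
f(x) = x^2 + 7
f'(x) = 2x
Substitute x = 4:
f'(4) = 2 * 4 + 0
= 8 + 0
= 8

8


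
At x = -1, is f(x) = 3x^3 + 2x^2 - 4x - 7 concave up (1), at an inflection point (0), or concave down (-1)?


Concavity is determined by the sign of f''(x).
f(x) = 3x^3 + 2x^2 - 4x - 7
f'(x) = 9x^2 + 4x - 4
f''(x) = 18x + 4
f''(-1) = 18 * (-1) + 4
= -18 + 4
= -14
Since f''(-1) < 0, the function is concave down (-1)

-1


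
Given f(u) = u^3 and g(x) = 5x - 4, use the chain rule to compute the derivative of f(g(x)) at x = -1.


Using the chain rule: (f(g(x)))' = f'(g(x)) * g'(x)
First, find g(-1):
g(-1) = 5 * (-1) - 4 = -9
Next, f'(u) = 3u^2
And g'(x) = 5
So f'(g(-1)) * g'(-1)
= 3 * (-9)^2 * 5
= 3 * 81 * 5
= 1215

1215


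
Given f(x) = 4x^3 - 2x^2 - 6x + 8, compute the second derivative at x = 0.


First derivative:
f'(x) = 12x^2 - 4x - 6
Second derivative:
f''(x) = 24x - 4
Substitute x = 0:
f''(0) = 24 * 0 - 4
= 0 - 4
= -4

-4


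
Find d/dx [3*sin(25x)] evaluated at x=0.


Apply the chain rule to differentiate 3*sin(25x):
d/dx [3*sin(25x)]
= 3 * cos(25x) * d/dx(25x)
= 3 * 25 * cos(25x)
= 75 * cos(25x)
Evaluate at x = 0:
= 75 * cos(0)
= 75 * 1
= 75

75


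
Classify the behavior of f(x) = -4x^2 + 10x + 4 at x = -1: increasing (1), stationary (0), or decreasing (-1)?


Compute f'(x) to determine behavior:
f'(x) = -8x + 10
f'(-1) = -8 * (-1) + 10
= 8 + 10
= 18
Since f'(-1) > 0, the function is increasing (1)

1


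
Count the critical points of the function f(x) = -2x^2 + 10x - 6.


Find where f'(x) = 0:
f'(x) = -4x + 10
Set f'(x) = 0:
-4x + 10 = 0
x = -10 / (-4) = 5/2
This is a linear equation in x, so there is exactly one solution.
Number of critical points: 1

1


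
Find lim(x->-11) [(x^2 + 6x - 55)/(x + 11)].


Direct substitution gives 0/0, so we factor the numerator.
Factor: (x^2 + 6x - 55) = (x + 11)(x - 5)
Cancel the common factor (x + 11):
(x^2 + 6x - 55)/(x + 11) = (x - 5)
Now substitute x = -11:
= (-11) - (5) = -16

-16


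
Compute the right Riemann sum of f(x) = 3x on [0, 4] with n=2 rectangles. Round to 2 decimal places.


Right Riemann sum uses right endpoints of each subinterval.
Interval: [0, 4], n = 2
dx = (4 - 0) / 2 = 2
Right endpoints: [2, 4]
f values: [6, 12]
Sum = dx * (sum of f values)
= 2 * 18
= 36 = 36.00

36.00


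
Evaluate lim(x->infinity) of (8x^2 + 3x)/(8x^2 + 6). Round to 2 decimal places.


For limits at infinity with equal-degree polynomials,
we compare leading coefficients.
Numerator leading term: 8x^2
Denominator leading term: 8x^2
Divide both by x^2:
lim = (8 + 3/x) / (8 + 6/x^2)
As x -> infinity, the 1/x and 1/x^2 terms vanish:
= 8/8 = 1 = 1.00

1.00


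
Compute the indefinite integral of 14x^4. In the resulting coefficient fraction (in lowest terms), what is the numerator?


Apply the power rule for integration:
integral of ax^n dx = a/(n+1) * x^(n+1) + C
integral of 14x^4 dx
= 14/5 * x^5 + C
The coefficient in lowest terms is 14/5, and its numerator is 14

14


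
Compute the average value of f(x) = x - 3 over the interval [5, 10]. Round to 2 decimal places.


Average value = 1/(b-a) * integral from a to b of f(x) dx
First compute the integral of x - 3:
F(x) = (1/2)x^2 - 3x
F(10) = 1/2 * 100 - 3 * 10 = 20
F(5) = 1/2 * 25 - 3 * 5 = -5/2
Integral = 20 - (-5/2) = 45/2
Average = (45/2) / (10 - 5) = (45/2) / 5
= 9/2 = 4.50

4.50


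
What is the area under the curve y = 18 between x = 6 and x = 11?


The area under a constant function y = 18 is a rectangle.
Width = 11 - 6 = 5
Height = 18
Area = width * height
= 5 * 18
= 90

90


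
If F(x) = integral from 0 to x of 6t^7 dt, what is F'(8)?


By the Fundamental Theorem of Calculus (Part 1):
If F(x) = integral from 0 to x of f(t) dt, then F'(x) = f(x)
Here f(t) = 6t^7
So F'(x) = 6x^7
Evaluate at x = 8:
F'(8) = 6 * 8^7
= 6 * 2097152
= 12582912

12582912


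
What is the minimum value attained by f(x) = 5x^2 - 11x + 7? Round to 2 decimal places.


For a quadratic f(x) = ax^2 + bx + c with a > 0, the minimum is at the vertex.
Vertex x-coordinate: x = -b/(2a)
x = -(-11) / (2 * 5)
x = 11/10
Substitute back to find the minimum value:
f(11/10) = 5 * (11/10)^2 - 11 * (11/10) + 7
= 121/20 - 121/10 + 7
= 19/20 = 0.95

0.95


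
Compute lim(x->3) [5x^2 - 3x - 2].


Since polynomials are continuous, we use direct substitution.
lim(x->3) of 5x^2 - 3x - 2
= 5 * 3^2 - 3 * 3 - 2
= 45 - 9 - 2
= 34

34


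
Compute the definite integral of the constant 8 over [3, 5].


The integral of a constant k over [a, b] equals k * (b - a).
integral from 3 to 5 of 8 dx
= 8 * (5 - 3)
= 8 * 2
= 16

16


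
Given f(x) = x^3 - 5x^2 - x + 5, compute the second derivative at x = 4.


First derivative:
f'(x) = 3x^2 - 10x - 1
Second derivative:
f''(x) = 6x - 10
Substitute x = 4:
f''(4) = 6 * 4 - 10
= 24 - 10
= 14

14


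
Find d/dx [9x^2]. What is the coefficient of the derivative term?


We apply the power rule: d/dx [ax^n] = a*n * x^(n-1)
d/dx [9x^2]
= 9 * 2 * x^(2-1)
= 18x
The coefficient is 18

18


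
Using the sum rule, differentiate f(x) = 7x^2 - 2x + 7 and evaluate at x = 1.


Differentiate term by term using power and sum rules:
f(x) = 7x^2 - 2x + 7
f'(x) = 14x - 2
Substitute x = 1:
f'(1) = 14 * 1 - 2
= 14 - 2
= 12

12


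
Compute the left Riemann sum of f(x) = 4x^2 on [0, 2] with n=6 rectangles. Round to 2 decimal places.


Left Riemann sum uses left endpoints of each subinterval.
Interval: [0, 2], n = 6
dx = (2 - 0) / 6 = 1/3
Left endpoints: [0, 1/3, 2/3, 1, 4/3, 5/3]
f values: [0, 4/9, 16/9, 4, 64/9, 100/9]
Sum = dx * (sum of f values)
= 1/3 * 220/9
= 220/27 ≈ 8.15

8.15


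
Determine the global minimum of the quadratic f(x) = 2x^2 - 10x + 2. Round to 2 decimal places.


For a quadratic f(x) = ax^2 + bx + c with a > 0, the minimum is at the vertex.
Vertex x-coordinate: x = -b/(2a)
x = -(-10) / (2 * 2)
x = 10/4 = 5/2
Substitute back to find the minimum value:
f(5/2) = 2 * (5/2)^2 - 10 * (5/2) + 2
= 25/2 - 25 + 2
= -21/2 = -10.50

-10.50


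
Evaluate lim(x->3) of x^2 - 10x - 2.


Since polynomials are continuous, we use direct substitution.
lim(x->3) of x^2 - 10x - 2
= 1 * 3^2 - 10 * 3 - 2
= 9 - 30 - 2
= -23

-23


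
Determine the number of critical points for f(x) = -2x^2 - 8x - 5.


Find where f'(x) = 0:
f'(x) = -4x - 8
Set f'(x) = 0:
-4x - 8 = 0
x = 8 / (-4) = -2
This is a linear equation in x, so there is exactly one solution.
Number of critical points: 1

1


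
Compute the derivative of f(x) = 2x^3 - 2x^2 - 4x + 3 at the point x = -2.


Differentiate f(x) = 2x^3 - 2x^2 - 4x + 3 term by term:
f'(x) = 6x^2 - 4x - 4
Substitute x = -2:
f'(-2) = 6 * (-2)^2 - 4 * (-2) - 4
= 24 + 8 - 4
= 28

28


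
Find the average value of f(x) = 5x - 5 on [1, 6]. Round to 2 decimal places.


Average value = 1/(b-a) * integral from a to b of f(x) dx
First compute the integral of 5x - 5:
F(x) = (5/2)x^2 - 5x
F(6) = 5/2 * 36 - 5 * 6 = 60
F(1) = 5/2 * 1 - 5 * 1 = -5/2
Integral = 60 - (-5/2) = 125/2
Average = (125/2) / (6 - 1) = (125/2) / 5
= 25/2 = 12.50

12.50


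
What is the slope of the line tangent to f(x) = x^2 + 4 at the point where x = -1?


The slope of the tangent line equals f'(x) at the point.
f(x) = x^2 + 4
f'(x) = 2x
At x = -1:
f'(-1) = 2 * (-1) + 0
= -2 + 0
= -2

-2


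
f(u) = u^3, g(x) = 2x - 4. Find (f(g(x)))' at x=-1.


Using the chain rule: (f(g(x)))' = f'(g(x)) * g'(x)
First, find g(-1):
g(-1) = 2 * (-1) - 4 = -6
Next, f'(u) = 3u^2
And g'(x) = 2
So f'(g(-1)) * g'(-1)
= 3 * (-6)^2 * 2
= 3 * 36 * 2
= 216

216


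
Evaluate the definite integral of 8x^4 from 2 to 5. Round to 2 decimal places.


Find the antiderivative of 8x^4:
F(x) = 8/5 * x^5
Apply the Fundamental Theorem of Calculus:
F(5) - F(2)
= 8/5 * 5^5 - 8/5 * 2^5
= 8/5 * (3125 - 32)
= 8/5 * 3093
= 24744/5 = 4948.80

4948.80


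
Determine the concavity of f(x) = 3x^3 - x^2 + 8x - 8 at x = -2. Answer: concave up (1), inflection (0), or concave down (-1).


Concavity is determined by the sign of f''(x).
f(x) = 3x^3 - x^2 + 8x - 8
f'(x) = 9x^2 - 2x + 8
f''(x) = 18x - 2
f''(-2) = 18 * (-2) - 2
= -36 - 2
= -38
Since f''(-2) < 0, the function is concave down (-1)

-1


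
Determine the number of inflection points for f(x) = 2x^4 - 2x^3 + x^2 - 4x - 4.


Inflection points occur where f''(x) = 0 and concavity changes.
f(x) = 2x^4 - 2x^3 + x^2 - 4x - 4
f'(x) = 8x^3 - 6x^2 + 2x - 4
f''(x) = 24x^2 - 12x + 2
This is a quadratic in x. Use the discriminant to count real roots.
Discriminant = (-12)^2 - 4 * 24 * 2
= 144 - 192
= -48
Since discriminant < 0, f''(x) = 0 has no real solutions.
Number of inflection points: 0

0


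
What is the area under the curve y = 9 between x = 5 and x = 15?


The area under a constant function y = 9 is a rectangle.
Width = 15 - 5 = 10
Height = 9
Area = width * height
= 10 * 9
= 90

90


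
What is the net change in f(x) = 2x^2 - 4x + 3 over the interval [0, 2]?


Net change = f(b) - f(a)
f(x) = 2x^2 - 4x + 3
Compute f(2):
f(2) = 2 * 2^2 - 4 * 2 + 3
= 8 - 8 + 3
= 3
Compute f(0):
f(0) = 2 * 0^2 - 4 * 0 + 3
= 0 + 0 + 3
= 3
Net change = 3 - 3 = 0

0


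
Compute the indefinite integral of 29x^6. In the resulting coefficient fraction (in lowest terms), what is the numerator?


Apply the power rule for integration:
integral of ax^n dx = a/(n+1) * x^(n+1) + C
integral of 29x^6 dx
= 29/7 * x^7 + C
The coefficient in lowest terms is 29/7, and its numerator is 29

29


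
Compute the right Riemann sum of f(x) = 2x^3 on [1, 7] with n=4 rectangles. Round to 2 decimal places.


Right Riemann sum uses right endpoints of each subinterval.
Interval: [1, 7], n = 4
dx = (7 - 1) / 4 = 3/2
Right endpoints: [5/2, 4, 11/2, 7]
f values: [125/4, 128, 1331/4, 686]
Sum = dx * (sum of f values)
= 3/2 * 1178
= 1767 = 1767.00

1767.00


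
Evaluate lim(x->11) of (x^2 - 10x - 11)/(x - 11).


Direct substitution gives 0/0, so we factor the numerator.
Factor: (x^2 - 10x - 11) = (x - 11)(x + 1)
Cancel the common factor (x - 11):
(x^2 - 10x - 11)/(x - 11) = (x + 1)
Now substitute x = 11:
= (11) - (-1) = 12

12


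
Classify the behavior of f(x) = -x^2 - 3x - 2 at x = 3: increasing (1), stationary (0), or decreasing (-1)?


Compute f'(x) to determine behavior:
f'(x) = -2x - 3
f'(3) = -2 * 3 - 3
= -6 - 3
= -9
Since f'(3) < 0, the function is decreasing (-1)

-1


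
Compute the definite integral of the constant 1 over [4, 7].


The integral of a constant k over [a, b] equals k * (b - a).
integral from 4 to 7 of 1 dx
= 1 * (7 - 4)
= 1 * 3
= 3

3


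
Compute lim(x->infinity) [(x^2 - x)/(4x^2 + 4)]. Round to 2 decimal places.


For limits at infinity with equal-degree polynomials,
we compare leading coefficients.
Numerator leading term: x^2
Denominator leading term: 4x^2
Divide both by x^2:
lim = (1 - 1/x) / (4 + 4/x^2)
As x -> infinity, the 1/x and 1/x^2 terms vanish:
= 1/4 = 0.25

0.25


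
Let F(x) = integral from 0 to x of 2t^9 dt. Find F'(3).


By the Fundamental Theorem of Calculus (Part 1):
If F(x) = integral from 0 to x of f(t) dt, then F'(x) = f(x)
Here f(t) = 2t^9
So F'(x) = 2x^9
Evaluate at x = 3:
F'(3) = 2 * 3^9
= 2 * 19683
= 39366

39366


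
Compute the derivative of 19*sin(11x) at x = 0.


Apply the chain rule to differentiate 19*sin(11x):
d/dx [19*sin(11x)]
= 19 * cos(11x) * d/dx(11x)
= 19 * 11 * cos(11x)
= 209 * cos(11x)
Evaluate at x = 0:
= 209 * cos(0)
= 209 * 1
= 209

209


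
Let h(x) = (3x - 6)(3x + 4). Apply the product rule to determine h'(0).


Let u(x) = 3x - 6 and v(x) = 3x + 4
u'(x) = 3
v'(x) = 3
Product rule: h'(x) = u'(x)*v(x) + u(x)*v'(x)
= 3 * (3x + 4) + (3x - 6) * 3
At x = 0:
u(0) = 3 * 0 - 6 = -6
v(0) = 3 * 0 + 4 = 4
h'(0) = 3 * 4 + (-6) * 3
= 12 - 18
= -6

-6


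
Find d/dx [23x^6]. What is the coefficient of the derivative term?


We apply the power rule: d/dx [ax^n] = a*n * x^(n-1)
d/dx [23x^6]
= 23 * 6 * x^(6-1)
= 138x^5
The coefficient is 138

138


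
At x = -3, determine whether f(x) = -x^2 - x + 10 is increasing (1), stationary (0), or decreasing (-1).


Compute f'(x) to determine behavior:
f'(x) = -2x - 1
f'(-3) = -2 * (-3) - 1
= 6 - 1
= 5
Since f'(-3) > 0, the function is increasing (1)

1


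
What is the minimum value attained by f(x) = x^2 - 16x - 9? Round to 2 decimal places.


For a quadratic f(x) = ax^2 + bx + c with a > 0, the minimum is at the vertex.
Vertex x-coordinate: x = -b/(2a)
x = -(-16) / (2 * 1)
x = 16/2 = 8
Substitute back to find the minimum value:
f(8) = 1 * 8^2 - 16 * 8 - 9
= 64 - 128 - 9
= -73 = -73.00

-73.00


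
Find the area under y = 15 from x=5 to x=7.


The area under a constant function y = 15 is a rectangle.
Width = 7 - 5 = 2
Height = 15
Area = width * height
= 2 * 15
= 30

30


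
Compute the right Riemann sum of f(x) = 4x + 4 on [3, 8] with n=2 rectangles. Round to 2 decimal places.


Right Riemann sum uses right endpoints of each subinterval.
Interval: [3, 8], n = 2
dx = (8 - 3) / 2 = 5/2
Right endpoints: [11/2, 8]
f values: [26, 36]
Sum = dx * (sum of f values)
= 5/2 * 62
= 155 = 155.00

155.00


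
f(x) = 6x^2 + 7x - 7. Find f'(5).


Differentiate term by term using power and sum rules:
f(x) = 6x^2 + 7x - 7
f'(x) = 12x + 7
Substitute x = 5:
f'(5) = 12 * 5 + 7
= 60 + 7
= 67

67


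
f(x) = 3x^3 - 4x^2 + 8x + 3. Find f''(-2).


First derivative:
f'(x) = 9x^2 - 8x + 8
Second derivative:
f''(x) = 18x - 8
Substitute x = -2:
f''(-2) = 18 * (-2) - 8
= -36 - 8
= -44

-44


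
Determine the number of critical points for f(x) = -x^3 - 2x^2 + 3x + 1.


Find where f'(x) = 0:
f(x) = -x^3 - 2x^2 + 3x + 1
f'(x) = -3x^2 - 4x + 3
This is a quadratic in x. Use the discriminant to count real roots.
Discriminant = (-4)^2 - 4 * (-3) * 3
= 16 - (-36)
= 52
Since discriminant > 0, f'(x) = 0 has 2 real solutions.
Number of critical points: 2

2


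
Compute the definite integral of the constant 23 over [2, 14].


The integral of a constant k over [a, b] equals k * (b - a).
integral from 2 to 14 of 23 dx
= 23 * (14 - 2)
= 23 * 12
= 276

276


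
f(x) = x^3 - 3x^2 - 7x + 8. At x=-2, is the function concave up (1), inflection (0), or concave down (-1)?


Concavity is determined by the sign of f''(x).
f(x) = x^3 - 3x^2 - 7x + 8
f'(x) = 3x^2 - 6x - 7
f''(x) = 6x - 6
f''(-2) = 6 * (-2) - 6
= -12 - 6
= -18
Since f''(-2) < 0, the function is concave down (-1)

-1


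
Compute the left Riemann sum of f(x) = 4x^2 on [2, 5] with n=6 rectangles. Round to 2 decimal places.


Left Riemann sum uses left endpoints of each subinterval.
Interval: [2, 5], n = 6
dx = (5 - 2) / 6 = 1/2
Left endpoints: [2, 5/2, 3, 7/2, 4, 9/2]
f values: [16, 25, 36, 49, 64, 81]
Sum = dx * (sum of f values)
= 1/2 * 271
= 271/2 = 135.50

135.50


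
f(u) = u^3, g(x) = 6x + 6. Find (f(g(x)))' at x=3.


Using the chain rule: (f(g(x)))' = f'(g(x)) * g'(x)
First, find g(3):
g(3) = 6 * 3 + 6 = 24
Next, f'(u) = 3u^2
And g'(x) = 6
So f'(g(3)) * g'(3)
= 3 * 24^2 * 6
= 3 * 576 * 6
= 10368

10368


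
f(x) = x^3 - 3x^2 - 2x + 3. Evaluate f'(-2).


Differentiate f(x) = x^3 - 3x^2 - 2x + 3 term by term:
f'(x) = 3x^2 - 6x - 2
Substitute x = -2:
f'(-2) = 3 * (-2)^2 - 6 * (-2) - 2
= 12 + 12 - 2
= 22

22


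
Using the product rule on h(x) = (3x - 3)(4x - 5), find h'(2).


Let u(x) = 3x - 3 and v(x) = 4x - 5
u'(x) = 3
v'(x) = 4
Product rule: h'(x) = u'(x)*v(x) + u(x)*v'(x)
= 3 * (4x - 5) + (3x - 3) * 4
At x = 2:
u(2) = 3 * 2 - 3 = 3
v(2) = 4 * 2 - 5 = 3
h'(2) = 3 * 3 + 3 * 4
= 9 + 12
= 21

21


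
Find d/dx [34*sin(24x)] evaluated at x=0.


Apply the chain rule to differentiate 34*sin(24x):
d/dx [34*sin(24x)]
= 34 * cos(24x) * d/dx(24x)
= 34 * 24 * cos(24x)
= 816 * cos(24x)
Evaluate at x = 0:
= 816 * cos(0)
= 816 * 1
= 816

816


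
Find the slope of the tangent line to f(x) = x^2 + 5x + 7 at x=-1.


The slope of the tangent line equals f'(x) at the point.
f(x) = x^2 + 5x + 7
f'(x) = 2x + 5
At x = -1:
f'(-1) = 2 * (-1) + 5
= -2 + 5
= 3

3


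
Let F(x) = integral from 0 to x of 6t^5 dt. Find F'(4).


By the Fundamental Theorem of Calculus (Part 1):
If F(x) = integral from 0 to x of f(t) dt, then F'(x) = f(x)
Here f(t) = 6t^5
So F'(x) = 6x^5
Evaluate at x = 4:
F'(4) = 6 * 4^5
= 6 * 1024
= 6144

6144


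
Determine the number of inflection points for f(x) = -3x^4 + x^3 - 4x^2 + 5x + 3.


Inflection points occur where f''(x) = 0 and concavity changes.
f(x) = -3x^4 + x^3 - 4x^2 + 5x + 3
f'(x) = -12x^3 + 3x^2 - 8x + 5
f''(x) = -36x^2 + 6x - 8
This is a quadratic in x. Use the discriminant to count real roots.
Discriminant = (6)^2 - 4 * (-36) * (-8)
= 36 - 1152
= -1116
Since discriminant < 0, f''(x) = 0 has no real solutions.
Number of inflection points: 0

0


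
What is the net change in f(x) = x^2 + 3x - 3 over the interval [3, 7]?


Net change = f(b) - f(a)
f(x) = x^2 + 3x - 3
Compute f(7):
f(7) = 1 * 7^2 + 3 * 7 - 3
= 49 + 21 - 3
= 67
Compute f(3):
f(3) = 1 * 3^2 + 3 * 3 - 3
= 9 + 9 - 3
= 15
Net change = 67 - 15 = 52

52


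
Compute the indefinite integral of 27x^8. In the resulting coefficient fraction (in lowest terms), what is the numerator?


Apply the power rule for integration:
integral of ax^n dx = a/(n+1) * x^(n+1) + C
integral of 27x^8 dx
= 27/9 * x^9 + C
= 3 * x^9 + C
The coefficient in lowest terms is 3 = 3/1, so its numerator is 3

3


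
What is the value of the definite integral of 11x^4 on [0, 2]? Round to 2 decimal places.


Find the antiderivative of 11x^4:
F(x) = 11/5 * x^5
Apply the Fundamental Theorem of Calculus:
F(2) - F(0)
= 11/5 * 2^5 - 11/5 * 0^5
= 11/5 * (32 - 0)
= 11/5 * 32
= 352/5 = 70.40

70.40


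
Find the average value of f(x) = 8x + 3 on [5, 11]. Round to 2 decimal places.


Average value = 1/(b-a) * integral from a to b of f(x) dx
First compute the integral of 8x + 3:
F(x) = 4x^2 + 3x
F(11) = 4 * 121 + 3 * 11 = 517
F(5) = 4 * 25 + 3 * 5 = 115
Integral = 517 - 115 = 402
Average = 402 / (11 - 5) = 402 / 6
= 67 = 67.00

67.00


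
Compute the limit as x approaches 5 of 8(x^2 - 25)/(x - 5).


Direct substitution gives 0/0, so we factor the numerator.
Factor: 8(x^2 - 25) = 8 * (x - 5)(x + 5)
Cancel the common factor (x - 5):
8(x^2 - 25)/(x - 5) = 8 * (x + 5)
Now substitute x = 5:
= 8 * (5 + 5) = 80

80


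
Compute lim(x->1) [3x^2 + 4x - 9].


Since polynomials are continuous, we use direct substitution.
lim(x->1) of 3x^2 + 4x - 9
= 3 * 1^2 + 4 * 1 - 9
= 3 + 4 - 9
= -2

-2


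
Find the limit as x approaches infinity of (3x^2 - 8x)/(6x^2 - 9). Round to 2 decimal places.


For limits at infinity with equal-degree polynomials,
we compare leading coefficients.
Numerator leading term: 3x^2
Denominator leading term: 6x^2
Divide both by x^2:
lim = (3 - 8/x) / (6 - 9/x^2)
As x -> infinity, the 1/x and 1/x^2 terms vanish:
= 3/6 = 1/2 = 0.50

0.50


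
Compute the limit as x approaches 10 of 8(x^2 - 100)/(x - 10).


Direct substitution gives 0/0, so we factor the numerator.
Factor: 8(x^2 - 100) = 8 * (x - 10)(x + 10)
Cancel the common factor (x - 10):
8(x^2 - 100)/(x - 10) = 8 * (x + 10)
Now substitute x = 10:
= 8 * (10 + 10) = 160

160


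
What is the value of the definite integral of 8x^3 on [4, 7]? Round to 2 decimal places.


Find the antiderivative of 8x^3:
F(x) = 8/4 * x^4
Apply the Fundamental Theorem of Calculus:
F(7) - F(4)
= 8/4 * 7^4 - 8/4 * 4^4
= 8/4 * (2401 - 256)
= 8/4 * 2145
= 4290 = 4290.00

4290.00


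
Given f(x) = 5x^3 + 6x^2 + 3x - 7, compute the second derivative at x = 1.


First derivative:
f'(x) = 15x^2 + 12x + 3
Second derivative:
f''(x) = 30x + 12
Substitute x = 1:
f''(1) = 30 * 1 + 12
= 30 + 12
= 42

42


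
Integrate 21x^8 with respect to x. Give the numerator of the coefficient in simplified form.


Apply the power rule for integration:
integral of ax^n dx = a/(n+1) * x^(n+1) + C
integral of 21x^8 dx
= 21/9 * x^9 + C
= 7/3 * x^9 + C
The coefficient in lowest terms is 7/3, and its numerator is 7

7


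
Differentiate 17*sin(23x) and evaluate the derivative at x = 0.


Apply the chain rule to differentiate 17*sin(23x):
d/dx [17*sin(23x)]
= 17 * cos(23x) * d/dx(23x)
= 17 * 23 * cos(23x)
= 391 * cos(23x)
Evaluate at x = 0:
= 391 * cos(0)
= 391 * 1
= 391

391


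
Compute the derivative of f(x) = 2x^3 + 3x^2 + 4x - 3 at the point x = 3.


Differentiate f(x) = 2x^3 + 3x^2 + 4x - 3 term by term:
f'(x) = 6x^2 + 6x + 4
Substitute x = 3:
f'(3) = 6 * 3^2 + 6 * 3 + 4
= 54 + 18 + 4
= 76

76


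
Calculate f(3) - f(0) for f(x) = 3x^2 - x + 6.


Net change = f(b) - f(a)
f(x) = 3x^2 - x + 6
Compute f(3):
f(3) = 3 * 3^2 - 1 * 3 + 6
= 27 - 3 + 6
= 30
Compute f(0):
f(0) = 3 * 0^2 - 1 * 0 + 6
= 0 + 0 + 6
= 6
Net change = 30 - 6 = 24

24


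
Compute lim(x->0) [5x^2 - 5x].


Since polynomials are continuous, we use direct substitution.
lim(x->0) of 5x^2 - 5x
= 5 * 0^2 - 5 * 0 + 0
= 0 + 0 + 0
= 0

0


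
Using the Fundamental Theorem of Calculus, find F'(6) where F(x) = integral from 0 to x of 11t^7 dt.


By the Fundamental Theorem of Calculus (Part 1):
If F(x) = integral from 0 to x of f(t) dt, then F'(x) = f(x)
Here f(t) = 11t^7
So F'(x) = 11x^7
Evaluate at x = 6:
F'(6) = 11 * 6^7
= 11 * 279936
= 3079296

3079296


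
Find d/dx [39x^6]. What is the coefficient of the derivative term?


We apply the power rule: d/dx [ax^n] = a*n * x^(n-1)
d/dx [39x^6]
= 39 * 6 * x^(6-1)
= 234x^5
The coefficient is 234

234


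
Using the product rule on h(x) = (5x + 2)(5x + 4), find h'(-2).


Let u(x) = 5x + 2 and v(x) = 5x + 4
u'(x) = 5
v'(x) = 5
Product rule: h'(x) = u'(x)*v(x) + u(x)*v'(x)
= 5 * (5x + 4) + (5x + 2) * 5
At x = -2:
u(-2) = 5 * (-2) + 2 = -8
v(-2) = 5 * (-2) + 4 = -6
h'(-2) = 5 * (-6) + (-8) * 5
= -30 - 40
= -70

-70


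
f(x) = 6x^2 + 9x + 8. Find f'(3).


Differentiate term by term using power and sum rules:
f(x) = 6x^2 + 9x + 8
f'(x) = 12x + 9
Substitute x = 3:
f'(3) = 12 * 3 + 9
= 36 + 9
= 45

45


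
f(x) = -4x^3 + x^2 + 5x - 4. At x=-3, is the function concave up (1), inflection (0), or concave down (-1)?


Concavity is determined by the sign of f''(x).
f(x) = -4x^3 + x^2 + 5x - 4
f'(x) = -12x^2 + 2x + 5
f''(x) = -24x + 2
f''(-3) = -24 * (-3) + 2
= 72 + 2
= 74
Since f''(-3) > 0, the function is concave up (1)

1


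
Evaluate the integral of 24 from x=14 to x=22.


The integral of a constant k over [a, b] equals k * (b - a).
integral from 14 to 22 of 24 dx
= 24 * (22 - 14)
= 24 * 8
= 192

192


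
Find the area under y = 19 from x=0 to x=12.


The area under a constant function y = 19 is a rectangle.
Width = 12 - 0 = 12
Height = 19
Area = width * height
= 12 * 19
= 228

228


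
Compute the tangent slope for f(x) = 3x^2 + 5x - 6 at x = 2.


The slope of the tangent line equals f'(x) at the point.
f(x) = 3x^2 + 5x - 6
f'(x) = 6x + 5
At x = 2:
f'(2) = 6 * 2 + 5
= 12 + 5
= 17

17


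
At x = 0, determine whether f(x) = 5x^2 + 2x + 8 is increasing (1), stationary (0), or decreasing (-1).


Compute f'(x) to determine behavior:
f'(x) = 10x + 2
f'(0) = 10 * 0 + 2
= 0 + 2
= 2
Since f'(0) > 0, the function is increasing (1)

1


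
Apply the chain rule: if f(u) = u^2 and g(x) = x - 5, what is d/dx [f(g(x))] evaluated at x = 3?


Using the chain rule: (f(g(x)))' = f'(g(x)) * g'(x)
First, find g(3):
g(3) = 1 * 3 - 5 = -2
Next, f'(u) = 2u
And g'(x) = 1
So f'(g(3)) * g'(3)
= 2 * (-2) * 1
= -4

-4


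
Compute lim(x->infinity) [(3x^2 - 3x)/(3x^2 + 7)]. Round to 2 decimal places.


For limits at infinity with equal-degree polynomials,
we compare leading coefficients.
Numerator leading term: 3x^2
Denominator leading term: 3x^2
Divide both by x^2:
lim = (3 - 3/x) / (3 + 7/x^2)
As x -> infinity, the 1/x and 1/x^2 terms vanish:
= 3/3 = 1 = 1.00

1.00


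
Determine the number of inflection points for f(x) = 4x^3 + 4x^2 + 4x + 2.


Inflection points occur where f''(x) = 0 and concavity changes.
f(x) = 4x^3 + 4x^2 + 4x + 2
f'(x) = 12x^2 + 8x + 4
f''(x) = 24x + 8
Set f''(x) = 0:
24x + 8 = 0
x = -8 / 24 = -1/3
Since f''(x) is linear (degree 1), it changes sign at this point.
Therefore there is exactly 1 inflection point.

1


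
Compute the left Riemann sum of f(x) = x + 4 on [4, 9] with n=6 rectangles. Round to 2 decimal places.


Left Riemann sum uses left endpoints of each subinterval.
Interval: [4, 9], n = 6
dx = (9 - 4) / 6 = 5/6
Left endpoints: [4, 29/6, 17/3, 13/2, 22/3, 49/6]
f values: [8, 53/6, 29/3, 21/2, 34/3, 73/6]
Sum = dx * (sum of f values)
= 5/6 * 121/2
= 605/12 ≈ 50.42

50.42


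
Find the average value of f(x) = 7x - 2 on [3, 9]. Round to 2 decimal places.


Average value = 1/(b-a) * integral from a to b of f(x) dx
First compute the integral of 7x - 2:
F(x) = (7/2)x^2 - 2x
F(9) = 7/2 * 81 - 2 * 9 = 531/2
F(3) = 7/2 * 9 - 2 * 3 = 51/2
Integral = 531/2 - 51/2 = 240
Average = 240 / (9 - 3) = 240 / 6
= 40 = 40.00

40.00


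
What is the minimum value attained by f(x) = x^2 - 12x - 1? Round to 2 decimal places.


For a quadratic f(x) = ax^2 + bx + c with a > 0, the minimum is at the vertex.
Vertex x-coordinate: x = -b/(2a)
x = -(-12) / (2 * 1)
x = 12/2 = 6
Substitute back to find the minimum value:
f(6) = 1 * 6^2 - 12 * 6 - 1
= 36 - 72 - 1
= -37 = -37.00

-37.00


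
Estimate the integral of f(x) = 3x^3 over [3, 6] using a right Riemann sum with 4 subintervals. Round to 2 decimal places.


Right Riemann sum uses right endpoints of each subinterval.
Interval: [3, 6], n = 4
dx = (6 - 3) / 4 = 3/4
Right endpoints: [15/4, 9/2, 21/4, 6]
f values: [10125/64, 2187/8, 27783/64, 648]
Sum = dx * (sum of f values)
= 3/4 * 24219/16
= 72657/64 ≈ 1135.27

1135.27


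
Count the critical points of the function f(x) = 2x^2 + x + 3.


Find where f'(x) = 0:
f'(x) = 4x + 1
Set f'(x) = 0:
4x + 1 = 0
x = -1 / 4 = -1/4
This is a linear equation in x, so there is exactly one solution.
Number of critical points: 1

1


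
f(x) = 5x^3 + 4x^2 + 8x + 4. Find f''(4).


First derivative:
f'(x) = 15x^2 + 8x + 8
Second derivative:
f''(x) = 30x + 8
Substitute x = 4:
f''(4) = 30 * 4 + 8
= 120 + 8
= 128

128


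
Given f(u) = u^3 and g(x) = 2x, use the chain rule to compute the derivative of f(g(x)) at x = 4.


Using the chain rule: (f(g(x)))' = f'(g(x)) * g'(x)
First, find g(4):
g(4) = 2 * 4 + 0 = 8
Next, f'(u) = 3u^2
And g'(x) = 2
So f'(g(4)) * g'(4)
= 3 * 8^2 * 2
= 3 * 64 * 2
= 384

384


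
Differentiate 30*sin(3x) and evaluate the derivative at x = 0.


Apply the chain rule to differentiate 30*sin(3x):
d/dx [30*sin(3x)]
= 30 * cos(3x) * d/dx(3x)
= 30 * 3 * cos(3x)
= 90 * cos(3x)
Evaluate at x = 0:
= 90 * cos(0)
= 90 * 1
= 90

90


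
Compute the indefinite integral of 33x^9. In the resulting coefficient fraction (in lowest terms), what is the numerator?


Apply the power rule for integration:
integral of ax^n dx = a/(n+1) * x^(n+1) + C
integral of 33x^9 dx
= 33/10 * x^10 + C
The coefficient in lowest terms is 33/10, and its numerator is 33

33


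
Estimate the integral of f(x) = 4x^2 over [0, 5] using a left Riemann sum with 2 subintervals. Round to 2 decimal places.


Left Riemann sum uses left endpoints of each subinterval.
Interval: [0, 5], n = 2
dx = (5 - 0) / 2 = 5/2
Left endpoints: [0, 5/2]
f values: [0, 25]
Sum = dx * (sum of f values)
= 5/2 * 25
= 125/2 = 62.50

62.50


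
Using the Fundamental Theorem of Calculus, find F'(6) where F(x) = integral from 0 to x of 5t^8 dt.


By the Fundamental Theorem of Calculus (Part 1):
If F(x) = integral from 0 to x of f(t) dt, then F'(x) = f(x)
Here f(t) = 5t^8
So F'(x) = 5x^8
Evaluate at x = 6:
F'(6) = 5 * 6^8
= 5 * 1679616
= 8398080

8398080
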